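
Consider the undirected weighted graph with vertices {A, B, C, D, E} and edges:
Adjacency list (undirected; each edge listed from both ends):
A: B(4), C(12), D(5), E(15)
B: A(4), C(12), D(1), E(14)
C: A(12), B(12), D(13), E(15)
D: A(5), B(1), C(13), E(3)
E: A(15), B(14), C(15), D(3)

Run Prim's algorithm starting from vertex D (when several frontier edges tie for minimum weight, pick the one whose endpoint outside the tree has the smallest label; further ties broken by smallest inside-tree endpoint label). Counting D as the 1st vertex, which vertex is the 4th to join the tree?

Prim, starting at D.
Step 1: cheapest edge leaving the tree is B D (1); add B.
Step 2: cheapest edge leaving the tree is D E (3); add E.
Step 3: cheapest edge leaving the tree is A B (4); add A.
Step 4: cheapest edge leaving the tree is A C (12); add C.
Vertex order: D, B, E, A, C. The 4th vertex is A.

A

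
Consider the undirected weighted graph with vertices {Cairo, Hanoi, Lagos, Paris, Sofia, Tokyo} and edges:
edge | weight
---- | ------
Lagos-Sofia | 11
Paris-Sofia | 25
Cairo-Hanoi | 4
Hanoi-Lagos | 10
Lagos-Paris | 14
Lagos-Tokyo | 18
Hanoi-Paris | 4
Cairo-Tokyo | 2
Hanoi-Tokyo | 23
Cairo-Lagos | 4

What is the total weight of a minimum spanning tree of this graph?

Prim's algorithm from Tokyo:
Step 1: frontier [Cairo-Tokyo 2, Lagos-Tokyo 18, Hanoi-Tokyo 23] → take Cairo-Tokyo (2); add Cairo.
Step 2: frontier [Cairo-Hanoi 4, Cairo-Lagos 4, Lagos-Tokyo 18, Hanoi-Tokyo 23] → take Cairo-Hanoi (4); add Hanoi.
Step 3: frontier [Cairo-Lagos 4, Hanoi-Paris 4, Hanoi-Lagos 10, Lagos-Tokyo 18] → take Cairo-Lagos (4); add Lagos.
Step 4: frontier [Hanoi-Paris 4, Lagos-Sofia 11, Lagos-Paris 14] → take Hanoi-Paris (4); add Paris.
Step 5: frontier [Lagos-Sofia 11, Paris-Sofia 25] → take Lagos-Sofia (11); add Sofia.
MST edges: Cairo-Tokyo, Cairo-Hanoi, Cairo-Lagos, Hanoi-Paris, Lagos-Sofia; total weight 2+4+4+4+11 = 25.

25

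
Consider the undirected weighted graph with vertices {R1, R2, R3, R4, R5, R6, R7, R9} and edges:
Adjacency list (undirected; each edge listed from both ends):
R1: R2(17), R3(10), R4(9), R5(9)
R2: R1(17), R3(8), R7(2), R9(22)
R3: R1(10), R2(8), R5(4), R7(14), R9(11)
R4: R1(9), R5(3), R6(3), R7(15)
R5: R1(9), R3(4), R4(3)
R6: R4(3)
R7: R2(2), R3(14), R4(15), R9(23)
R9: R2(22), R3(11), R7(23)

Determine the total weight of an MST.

Kruskal's algorithm — process edges by increasing weight (ties by edge label):
R2—R7 (2): add — endpoints in different components.
R4—R5 (3): add — endpoints in different components.
R4—R6 (3): add — endpoints in different components.
R3—R5 (4): add — endpoints in different components.
R2—R3 (8): add — endpoints in different components.
R1—R4 (9): add — endpoints in different components.
R1—R5 (9): skip — R5 and R1 already connected.
R1—R3 (10): skip — R3 and R1 already connected.
R3—R9 (11): add — endpoints in different components.
MST edges: R2—R7, R4—R5, R4—R6, R3—R5, R2—R3, R1—R4, R3—R9; total weight 2+3+3+4+8+9+11 = 40.

40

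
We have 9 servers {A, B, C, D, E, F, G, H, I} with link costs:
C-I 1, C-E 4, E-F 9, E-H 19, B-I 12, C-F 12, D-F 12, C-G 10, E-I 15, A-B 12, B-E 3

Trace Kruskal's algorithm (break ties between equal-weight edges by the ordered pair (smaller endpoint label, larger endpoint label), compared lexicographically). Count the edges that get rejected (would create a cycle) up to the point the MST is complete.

Sort edges by weight, then run Kruskal:
C-I (1): add — endpoints in different components.
B-E (3): add — endpoints in different components.
C-E (4): add — endpoints in different components.
E-F (9): add — endpoints in different components.
C-G (10): add — endpoints in different components.
A-B (12): add — endpoints in different components.
B-I (12): skip — B and I already connected.
C-F (12): skip — C and F already connected.
D-F (12): add — endpoints in different components.
E-I (15): skip — E and I already connected.
E-H (19): add — endpoints in different components.
Edges rejected before the tree was complete: 3.

3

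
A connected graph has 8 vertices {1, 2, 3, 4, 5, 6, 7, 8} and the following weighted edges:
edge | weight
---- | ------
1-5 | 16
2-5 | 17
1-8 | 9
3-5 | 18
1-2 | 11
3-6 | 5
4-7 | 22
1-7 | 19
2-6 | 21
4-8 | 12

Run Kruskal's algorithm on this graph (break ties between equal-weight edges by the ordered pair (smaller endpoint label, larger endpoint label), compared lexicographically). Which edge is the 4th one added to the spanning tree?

Sort edges by weight, then run Kruskal:
3-6 (5): add — endpoints in different components.
1-8 (9): add — endpoints in different components.
1-2 (11): add — endpoints in different components.
4-8 (12): add — endpoints in different components.
1-5 (16): add — endpoints in different components.
2-5 (17): skip — 2 and 5 already connected.
3-5 (18): add — endpoints in different components.
1-7 (19): add — endpoints in different components.
The 4th edge added is 4-8.

4-8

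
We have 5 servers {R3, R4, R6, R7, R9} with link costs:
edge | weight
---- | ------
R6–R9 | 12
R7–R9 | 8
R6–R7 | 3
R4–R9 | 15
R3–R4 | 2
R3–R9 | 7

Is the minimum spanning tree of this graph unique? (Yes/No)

Yes

Kruskal: consider edges lightest-first.
R3–R4 (2): add. Components now {R3,R4} {R9} {R7} {R6}
R6–R7 (3): add. Components now {R3,R4} {R9} {R6,R7}
R3–R9 (7): add. Components now {R3,R4,R9} {R6,R7}
R7–R9 (8): add. Components now {R3,R4,R6,R7,R9}
Every non-tree edge has weight strictly greater than the heaviest edge on the tree path between its endpoints, so the MST is unique.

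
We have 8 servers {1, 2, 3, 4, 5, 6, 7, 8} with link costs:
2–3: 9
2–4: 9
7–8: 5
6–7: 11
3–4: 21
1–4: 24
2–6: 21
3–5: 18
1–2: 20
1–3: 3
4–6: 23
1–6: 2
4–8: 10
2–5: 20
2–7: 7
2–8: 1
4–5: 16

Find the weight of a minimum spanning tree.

45

Sort edges by weight, then run Kruskal:
2–8 (1): add — endpoints in different components.
1–6 (2): add — endpoints in different components.
1–3 (3): add — endpoints in different components.
7–8 (5): add — endpoints in different components.
2–7 (7): skip — 2 and 7 already connected.
2–3 (9): add — endpoints in different components.
2–4 (9): add — endpoints in different components.
4–8 (10): skip — 4 and 8 already connected.
6–7 (11): skip — 6 and 7 already connected.
4–5 (16): add — endpoints in different components.
MST edges: 2–8, 1–6, 1–3, 7–8, 2–3, 2–4, 4–5; total weight 1+2+3+5+9+9+16 = 45.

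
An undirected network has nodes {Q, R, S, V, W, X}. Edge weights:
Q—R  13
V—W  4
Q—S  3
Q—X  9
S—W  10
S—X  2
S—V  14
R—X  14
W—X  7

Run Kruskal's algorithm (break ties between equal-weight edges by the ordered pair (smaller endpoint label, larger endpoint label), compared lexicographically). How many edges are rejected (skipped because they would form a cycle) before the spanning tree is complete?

Kruskal: consider edges lightest-first.
S—X (2): add — endpoints in different components.
Q—S (3): add — endpoints in different components.
V—W (4): add — endpoints in different components.
W—X (7): add — endpoints in different components.
Q—X (9): skip — Q and X already connected.
S—W (10): skip — S and W already connected.
Q—R (13): add — endpoints in different components.
Edges rejected before the tree was complete: 2.

2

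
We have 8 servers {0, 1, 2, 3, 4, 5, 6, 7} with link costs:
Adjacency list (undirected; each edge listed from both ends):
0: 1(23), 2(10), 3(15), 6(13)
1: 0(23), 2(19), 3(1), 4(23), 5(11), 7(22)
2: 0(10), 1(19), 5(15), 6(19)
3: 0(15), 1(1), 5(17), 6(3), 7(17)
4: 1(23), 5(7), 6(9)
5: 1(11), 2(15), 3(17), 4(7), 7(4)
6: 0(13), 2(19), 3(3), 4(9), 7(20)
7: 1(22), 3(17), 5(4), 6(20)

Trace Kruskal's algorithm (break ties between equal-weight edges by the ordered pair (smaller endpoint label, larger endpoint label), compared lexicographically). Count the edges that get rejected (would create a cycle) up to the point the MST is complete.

1

Sort edges by weight, then run Kruskal:
1–3 (1): add — endpoints in different components.
3–6 (3): add — endpoints in different components.
5–7 (4): add — endpoints in different components.
4–5 (7): add — endpoints in different components.
4–6 (9): add — endpoints in different components.
0–2 (10): add — endpoints in different components.
1–5 (11): skip — 1 and 5 already connected.
0–6 (13): add — endpoints in different components.
Edges rejected before the tree was complete: 1.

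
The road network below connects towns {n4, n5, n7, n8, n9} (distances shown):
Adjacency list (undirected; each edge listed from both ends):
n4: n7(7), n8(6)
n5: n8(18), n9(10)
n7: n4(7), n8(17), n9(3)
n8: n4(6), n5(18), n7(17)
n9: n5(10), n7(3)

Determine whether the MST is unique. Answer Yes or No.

Yes

Kruskal: consider edges lightest-first.
n7–n9 (3): add — endpoints in different components.
n4–n8 (6): add — endpoints in different components.
n4–n7 (7): add — endpoints in different components.
n5–n9 (10): add — endpoints in different components.
Every non-tree edge has weight strictly greater than the heaviest edge on the tree path between its endpoints, so the MST is unique.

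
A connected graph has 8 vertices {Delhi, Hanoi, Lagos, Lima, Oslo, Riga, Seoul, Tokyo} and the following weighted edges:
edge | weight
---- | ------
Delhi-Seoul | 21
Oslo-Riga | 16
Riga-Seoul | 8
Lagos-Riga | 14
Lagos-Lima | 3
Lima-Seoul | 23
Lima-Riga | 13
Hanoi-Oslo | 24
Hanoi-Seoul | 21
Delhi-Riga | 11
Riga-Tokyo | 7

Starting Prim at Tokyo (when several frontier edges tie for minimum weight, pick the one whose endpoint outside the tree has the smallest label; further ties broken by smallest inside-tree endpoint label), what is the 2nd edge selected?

Riga-Seoul

Grow the tree from Tokyo using Prim:
Step 1: cheapest edge leaving the tree is Riga-Tokyo (7); add Riga.
Step 2: cheapest edge leaving the tree is Riga-Seoul (8); add Seoul.
Step 3: cheapest edge leaving the tree is Delhi-Riga (11); add Delhi.
Step 4: cheapest edge leaving the tree is Lima-Riga (13); add Lima.
Step 5: cheapest edge leaving the tree is Lagos-Lima (3); add Lagos.
Step 6: cheapest edge leaving the tree is Oslo-Riga (16); add Oslo.
Step 7: cheapest edge leaving the tree is Hanoi-Seoul (21); add Hanoi.
The 2nd edge added is Riga-Seoul.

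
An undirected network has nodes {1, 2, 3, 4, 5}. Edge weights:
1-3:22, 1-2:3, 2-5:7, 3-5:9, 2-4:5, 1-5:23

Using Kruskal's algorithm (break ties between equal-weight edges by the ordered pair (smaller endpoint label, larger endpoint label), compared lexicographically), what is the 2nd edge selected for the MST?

2-4

Kruskal: consider edges lightest-first.
1-2 (3): add — endpoints in different components.
2-4 (5): add — endpoints in different components.
2-5 (7): add — endpoints in different components.
3-5 (9): add — endpoints in different components.
The 2nd edge added is 2-4.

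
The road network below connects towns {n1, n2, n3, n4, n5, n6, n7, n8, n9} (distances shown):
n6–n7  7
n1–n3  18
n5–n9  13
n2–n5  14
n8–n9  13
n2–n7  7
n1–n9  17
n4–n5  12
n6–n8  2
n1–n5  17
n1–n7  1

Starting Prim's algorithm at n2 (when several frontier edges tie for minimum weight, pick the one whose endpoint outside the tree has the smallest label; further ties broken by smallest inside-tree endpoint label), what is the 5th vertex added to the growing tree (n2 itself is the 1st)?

Grow the tree from n2 using Prim:
Step 1: cheapest edge leaving the tree is n2–n7 (7); add n7.
Step 2: cheapest edge leaving the tree is n1–n7 (1); add n1.
Step 3: cheapest edge leaving the tree is n6–n7 (7); add n6.
Step 4: cheapest edge leaving the tree is n6–n8 (2); add n8.
Step 5: cheapest edge leaving the tree is n8–n9 (13); add n9.
Step 6: cheapest edge leaving the tree is n5–n9 (13); add n5.
Step 7: cheapest edge leaving the tree is n4–n5 (12); add n4.
Step 8: cheapest edge leaving the tree is n1–n3 (18); add n3.
Vertex order: n2, n7, n1, n6, n8, n9, n5, n4, n3. The 5th vertex is n8.

n8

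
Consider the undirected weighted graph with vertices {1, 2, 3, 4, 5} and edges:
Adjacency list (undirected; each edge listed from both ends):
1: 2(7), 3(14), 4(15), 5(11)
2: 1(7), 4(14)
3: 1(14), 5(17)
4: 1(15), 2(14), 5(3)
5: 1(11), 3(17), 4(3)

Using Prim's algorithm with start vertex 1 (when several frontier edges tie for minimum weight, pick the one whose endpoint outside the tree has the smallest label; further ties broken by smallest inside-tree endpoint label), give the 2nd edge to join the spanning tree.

1-5

Prim, starting at 1.
Step 1: frontier [1—2 7, 1—5 11, 1—3 14, 1—4 15] → take 1—2 (7); add 2.
Step 2: frontier [1—5 11, 1—3 14, 1—4 15, 2—4 14] → take 1—5 (11); add 5.
Step 3: frontier [1—3 14, 1—4 15, 2—4 14, 4—5 3, 3—5 17] → take 4—5 (3); add 4.
Step 4: frontier [1—3 14, 3—5 17] → take 1—3 (14); add 3.
The 2nd edge added is 1—5.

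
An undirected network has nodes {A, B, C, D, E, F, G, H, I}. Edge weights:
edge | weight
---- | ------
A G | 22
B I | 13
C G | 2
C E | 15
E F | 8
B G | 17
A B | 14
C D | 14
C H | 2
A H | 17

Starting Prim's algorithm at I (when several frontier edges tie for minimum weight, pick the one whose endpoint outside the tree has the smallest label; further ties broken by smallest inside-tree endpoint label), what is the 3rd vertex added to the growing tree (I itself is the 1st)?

Grow the tree from I using Prim:
Step 1: frontier [B I 13] → take B I (13); add B.
Step 2: frontier [A B 14, B G 17] → take A B (14); add A.
Step 3: frontier [A H 17, A G 22, B G 17] → take B G (17); add G.
Step 4: frontier [A H 17, C G 2] → take C G (2); add C.
Step 5: frontier [A H 17, C H 2, C D 14, C E 15] → take C H (2); add H.
Step 6: frontier [C D 14, C E 15] → take C D (14); add D.
Step 7: frontier [C E 15] → take C E (15); add E.
Step 8: frontier [E F 8] → take E F (8); add F.
Vertex order: I, B, A, G, C, H, D, E, F. The 3rd vertex is A.

A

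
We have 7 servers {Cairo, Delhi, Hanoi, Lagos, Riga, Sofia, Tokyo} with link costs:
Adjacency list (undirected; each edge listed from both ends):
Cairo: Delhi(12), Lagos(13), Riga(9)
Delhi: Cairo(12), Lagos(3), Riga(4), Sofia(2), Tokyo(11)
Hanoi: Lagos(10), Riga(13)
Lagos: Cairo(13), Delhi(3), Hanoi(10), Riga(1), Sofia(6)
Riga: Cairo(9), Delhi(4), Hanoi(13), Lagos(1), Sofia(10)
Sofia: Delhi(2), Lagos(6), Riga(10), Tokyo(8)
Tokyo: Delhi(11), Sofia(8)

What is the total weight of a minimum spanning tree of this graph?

33

Sort edges by weight, then run Kruskal:
Lagos Riga (1): add — endpoints in different components.
Delhi Sofia (2): add — endpoints in different components.
Delhi Lagos (3): add — endpoints in different components.
Delhi Riga (4): skip — Delhi and Riga already connected.
Lagos Sofia (6): skip — Sofia and Lagos already connected.
Sofia Tokyo (8): add — endpoints in different components.
Cairo Riga (9): add — endpoints in different components.
Hanoi Lagos (10): add — endpoints in different components.
MST edges: Lagos Riga, Delhi Sofia, Delhi Lagos, Sofia Tokyo, Cairo Riga, Hanoi Lagos; total weight 1+2+3+8+9+10 = 33.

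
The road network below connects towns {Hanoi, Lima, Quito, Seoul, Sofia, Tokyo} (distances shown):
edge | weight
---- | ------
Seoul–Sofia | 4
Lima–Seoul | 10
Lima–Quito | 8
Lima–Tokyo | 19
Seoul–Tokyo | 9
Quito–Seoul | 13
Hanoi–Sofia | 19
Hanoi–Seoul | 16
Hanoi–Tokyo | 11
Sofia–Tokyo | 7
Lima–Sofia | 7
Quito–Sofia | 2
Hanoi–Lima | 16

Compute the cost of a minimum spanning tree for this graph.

Sort edges by weight, then run Kruskal:
Quito–Sofia (2): add — endpoints in different components.
Seoul–Sofia (4): add — endpoints in different components.
Lima–Sofia (7): add — endpoints in different components.
Sofia–Tokyo (7): add — endpoints in different components.
Lima–Quito (8): skip — Lima and Quito already connected.
Seoul–Tokyo (9): skip — Tokyo and Seoul already connected.
Lima–Seoul (10): skip — Lima and Seoul already connected.
Hanoi–Tokyo (11): add — endpoints in different components.
MST edges: Quito–Sofia, Seoul–Sofia, Lima–Sofia, Sofia–Tokyo, Hanoi–Tokyo; total weight 2+4+7+7+11 = 31.

31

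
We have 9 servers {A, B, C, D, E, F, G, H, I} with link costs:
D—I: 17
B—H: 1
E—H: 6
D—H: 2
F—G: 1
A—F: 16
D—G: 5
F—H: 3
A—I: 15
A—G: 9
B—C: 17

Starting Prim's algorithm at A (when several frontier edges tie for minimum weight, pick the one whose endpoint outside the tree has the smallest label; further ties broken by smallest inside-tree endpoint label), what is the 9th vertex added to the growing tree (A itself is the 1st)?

Grow the tree from A using Prim:
Step 1: cheapest edge leaving the tree is A—G (9); add G.
Step 2: cheapest edge leaving the tree is F—G (1); add F.
Step 3: cheapest edge leaving the tree is F—H (3); add H.
Step 4: cheapest edge leaving the tree is B—H (1); add B.
Step 5: cheapest edge leaving the tree is D—H (2); add D.
Step 6: cheapest edge leaving the tree is E—H (6); add E.
Step 7: cheapest edge leaving the tree is A—I (15); add I.
Step 8: cheapest edge leaving the tree is B—C (17); add C.
Vertex order: A, G, F, H, B, D, E, I, C. The 9th vertex is C.

C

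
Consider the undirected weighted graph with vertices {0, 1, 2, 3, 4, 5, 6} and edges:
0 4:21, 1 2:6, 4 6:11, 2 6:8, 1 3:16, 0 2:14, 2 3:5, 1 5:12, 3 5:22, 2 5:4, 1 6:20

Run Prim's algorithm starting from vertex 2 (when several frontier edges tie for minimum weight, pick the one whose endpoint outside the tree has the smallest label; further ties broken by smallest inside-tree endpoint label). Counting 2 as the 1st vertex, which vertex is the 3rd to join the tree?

3

Prim's algorithm from 2:
Step 1: cheapest edge leaving the tree is 2 5 (4); add 5.
Step 2: cheapest edge leaving the tree is 2 3 (5); add 3.
Step 3: cheapest edge leaving the tree is 1 2 (6); add 1.
Step 4: cheapest edge leaving the tree is 2 6 (8); add 6.
Step 5: cheapest edge leaving the tree is 4 6 (11); add 4.
Step 6: cheapest edge leaving the tree is 0 2 (14); add 0.
Vertex order: 2, 5, 3, 1, 6, 4, 0. The 3rd vertex is 3.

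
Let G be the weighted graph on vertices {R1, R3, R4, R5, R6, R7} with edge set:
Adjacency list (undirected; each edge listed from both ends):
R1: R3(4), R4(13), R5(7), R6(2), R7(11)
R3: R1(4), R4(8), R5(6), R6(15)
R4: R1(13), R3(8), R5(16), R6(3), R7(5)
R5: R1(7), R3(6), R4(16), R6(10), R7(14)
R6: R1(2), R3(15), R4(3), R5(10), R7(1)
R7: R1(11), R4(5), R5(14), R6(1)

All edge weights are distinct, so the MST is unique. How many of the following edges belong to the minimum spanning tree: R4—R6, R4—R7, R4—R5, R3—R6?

Kruskal's algorithm — process edges by increasing weight (ties by edge label):
R6—R7 (1): add. Components now {R4} {R6,R7} {R5} {R1} {R3}
R1—R6 (2): add. Components now {R4} {R1,R6,R7} {R5} {R3}
R4—R6 (3): add. Components now {R1,R4,R6,R7} {R5} {R3}
R1—R3 (4): add. Components now {R1,R3,R4,R6,R7} {R5}
R4—R7 (5): skip — R4 and R7 already connected.
R3—R5 (6): add. Components now {R1,R3,R4,R5,R6,R7}
MST edge set: {R6—R7, R1—R6, R4—R6, R1—R3, R3—R5}.
Of the listed edges, {R4—R6} are in the MST → 1.

1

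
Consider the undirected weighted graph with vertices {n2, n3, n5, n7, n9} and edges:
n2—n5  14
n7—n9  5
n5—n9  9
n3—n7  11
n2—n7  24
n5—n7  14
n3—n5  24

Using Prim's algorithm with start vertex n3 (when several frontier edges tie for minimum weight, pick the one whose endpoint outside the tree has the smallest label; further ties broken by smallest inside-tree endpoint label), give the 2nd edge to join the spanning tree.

Prim, starting at n3.
Step 1: frontier [n3—n7 11, n3—n5 24] → take n3—n7 (11); add n7.
Step 2: frontier [n3—n5 24, n7—n9 5, n5—n7 14, n2—n7 24] → take n7—n9 (5); add n9.
Step 3: frontier [n3—n5 24, n5—n7 14, n2—n7 24, n5—n9 9] → take n5—n9 (9); add n5.
Step 4: frontier [n2—n5 14, n2—n7 24] → take n2—n5 (14); add n2.
The 2nd edge added is n7—n9.

n7-n9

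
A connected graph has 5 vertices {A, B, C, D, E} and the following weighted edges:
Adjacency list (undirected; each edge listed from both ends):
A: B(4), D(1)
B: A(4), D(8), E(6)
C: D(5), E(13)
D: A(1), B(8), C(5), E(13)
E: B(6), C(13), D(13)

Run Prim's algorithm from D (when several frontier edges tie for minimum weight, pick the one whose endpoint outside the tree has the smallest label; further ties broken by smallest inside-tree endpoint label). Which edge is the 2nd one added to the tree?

A-B

Prim's algorithm from D:
Step 1: cheapest edge leaving the tree is A D (1); add A.
Step 2: cheapest edge leaving the tree is A B (4); add B.
Step 3: cheapest edge leaving the tree is C D (5); add C.
Step 4: cheapest edge leaving the tree is B E (6); add E.
The 2nd edge added is A B.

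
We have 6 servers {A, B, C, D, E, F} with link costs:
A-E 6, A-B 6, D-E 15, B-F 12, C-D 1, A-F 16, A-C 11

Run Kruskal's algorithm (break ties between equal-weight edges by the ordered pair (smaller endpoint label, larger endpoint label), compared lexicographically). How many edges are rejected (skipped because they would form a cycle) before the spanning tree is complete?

Kruskal's algorithm — process edges by increasing weight (ties by edge label):
C-D (1): add. Components now {A} {B} {C,D} {E} {F}
A-B (6): add. Components now {A,B} {C,D} {E} {F}
A-E (6): add. Components now {A,B,E} {C,D} {F}
A-C (11): add. Components now {A,B,C,D,E} {F}
B-F (12): add. Components now {A,B,C,D,E,F}
Edges rejected before the tree was complete: 0.

0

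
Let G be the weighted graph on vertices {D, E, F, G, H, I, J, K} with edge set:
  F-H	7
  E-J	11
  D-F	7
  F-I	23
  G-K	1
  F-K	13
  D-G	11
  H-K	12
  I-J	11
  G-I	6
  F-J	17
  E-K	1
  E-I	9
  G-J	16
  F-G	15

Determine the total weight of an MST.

Sort edges by weight, then run Kruskal:
E-K (1): add — endpoints in different components.
G-K (1): add — endpoints in different components.
G-I (6): add — endpoints in different components.
D-F (7): add — endpoints in different components.
F-H (7): add — endpoints in different components.
E-I (9): skip — E and I already connected.
D-G (11): add — endpoints in different components.
E-J (11): add — endpoints in different components.
MST edges: E-K, G-K, G-I, D-F, F-H, D-G, E-J; total weight 1+1+6+7+7+11+11 = 44.

44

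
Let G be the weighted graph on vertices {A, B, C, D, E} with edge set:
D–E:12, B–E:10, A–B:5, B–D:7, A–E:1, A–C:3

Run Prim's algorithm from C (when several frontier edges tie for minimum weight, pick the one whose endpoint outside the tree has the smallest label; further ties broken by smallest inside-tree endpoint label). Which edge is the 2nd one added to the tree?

Prim's algorithm from C:
Step 1: frontier [A–C 3] → take A–C (3); add A.
Step 2: frontier [A–E 1, A–B 5] → take A–E (1); add E.
Step 3: frontier [A–B 5, B–E 10, D–E 12] → take A–B (5); add B.
Step 4: frontier [B–D 7, D–E 12] → take B–D (7); add D.
The 2nd edge added is A–E.

A-E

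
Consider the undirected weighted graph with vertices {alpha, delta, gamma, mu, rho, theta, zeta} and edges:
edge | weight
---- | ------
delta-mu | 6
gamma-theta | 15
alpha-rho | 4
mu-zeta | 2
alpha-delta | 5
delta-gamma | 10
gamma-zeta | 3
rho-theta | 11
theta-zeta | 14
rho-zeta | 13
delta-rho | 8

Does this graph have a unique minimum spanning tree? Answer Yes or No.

Yes

Kruskal: consider edges lightest-first.
mu-zeta (2): add. Components now {gamma} {alpha} {rho} {theta} {delta} {mu,zeta}
gamma-zeta (3): add. Components now {gamma,mu,zeta} {alpha} {rho} {theta} {delta}
alpha-rho (4): add. Components now {gamma,mu,zeta} {alpha,rho} {theta} {delta}
alpha-delta (5): add. Components now {gamma,mu,zeta} {alpha,delta,rho} {theta}
delta-mu (6): add. Components now {alpha,delta,gamma,mu,rho,zeta} {theta}
delta-rho (8): skip — rho and delta already connected.
delta-gamma (10): skip — gamma and delta already connected.
rho-theta (11): add. Components now {alpha,delta,gamma,mu,rho,theta,zeta}
Every non-tree edge has weight strictly greater than the heaviest edge on the tree path between its endpoints, so the MST is unique.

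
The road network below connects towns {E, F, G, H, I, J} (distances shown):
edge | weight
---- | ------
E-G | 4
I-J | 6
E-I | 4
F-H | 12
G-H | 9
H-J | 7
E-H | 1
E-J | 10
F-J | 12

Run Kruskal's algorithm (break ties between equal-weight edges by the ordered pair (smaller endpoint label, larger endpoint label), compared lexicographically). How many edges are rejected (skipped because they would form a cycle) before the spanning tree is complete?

Sort edges by weight, then run Kruskal:
E-H (1): add. Components now {E,H} {F} {G} {I} {J}
E-G (4): add. Components now {E,G,H} {F} {I} {J}
E-I (4): add. Components now {E,G,H,I} {F} {J}
I-J (6): add. Components now {E,G,H,I,J} {F}
H-J (7): skip — H and J already connected.
G-H (9): skip — G and H already connected.
E-J (10): skip — E and J already connected.
F-H (12): add. Components now {E,F,G,H,I,J}
Edges rejected before the tree was complete: 3.

3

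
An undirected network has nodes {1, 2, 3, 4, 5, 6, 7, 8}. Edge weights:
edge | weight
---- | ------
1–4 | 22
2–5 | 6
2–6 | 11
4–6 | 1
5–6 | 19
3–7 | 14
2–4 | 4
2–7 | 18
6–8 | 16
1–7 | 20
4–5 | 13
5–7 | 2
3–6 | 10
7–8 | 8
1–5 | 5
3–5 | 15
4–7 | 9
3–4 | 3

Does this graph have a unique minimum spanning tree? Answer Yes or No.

Yes

Sort edges by weight, then run Kruskal:
4–6 (1): add — endpoints in different components.
5–7 (2): add — endpoints in different components.
3–4 (3): add — endpoints in different components.
2–4 (4): add — endpoints in different components.
1–5 (5): add — endpoints in different components.
2–5 (6): add — endpoints in different components.
7–8 (8): add — endpoints in different components.
Every non-tree edge has weight strictly greater than the heaviest edge on the tree path between its endpoints, so the MST is unique.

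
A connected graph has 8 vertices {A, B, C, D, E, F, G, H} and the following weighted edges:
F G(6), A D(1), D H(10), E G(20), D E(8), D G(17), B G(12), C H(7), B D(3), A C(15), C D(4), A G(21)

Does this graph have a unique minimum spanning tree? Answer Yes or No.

Yes

Kruskal's algorithm — process edges by increasing weight (ties by edge label):
A D (1): add — endpoints in different components.
B D (3): add — endpoints in different components.
C D (4): add — endpoints in different components.
F G (6): add — endpoints in different components.
C H (7): add — endpoints in different components.
D E (8): add — endpoints in different components.
D H (10): skip — D and H already connected.
B G (12): add — endpoints in different components.
Every non-tree edge has weight strictly greater than the heaviest edge on the tree path between its endpoints, so the MST is unique.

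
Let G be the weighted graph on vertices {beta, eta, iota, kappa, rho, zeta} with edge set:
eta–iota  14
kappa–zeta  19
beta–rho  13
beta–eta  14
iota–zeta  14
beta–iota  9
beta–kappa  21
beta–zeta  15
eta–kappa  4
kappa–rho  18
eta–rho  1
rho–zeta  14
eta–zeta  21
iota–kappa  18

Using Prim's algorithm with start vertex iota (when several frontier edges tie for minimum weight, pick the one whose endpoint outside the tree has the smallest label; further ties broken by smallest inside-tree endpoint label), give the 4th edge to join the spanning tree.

eta-kappa

Prim, starting at iota.
Step 1: cheapest edge leaving the tree is beta–iota (9); add beta.
Step 2: cheapest edge leaving the tree is beta–rho (13); add rho.
Step 3: cheapest edge leaving the tree is eta–rho (1); add eta.
Step 4: cheapest edge leaving the tree is eta–kappa (4); add kappa.
Step 5: cheapest edge leaving the tree is iota–zeta (14); add zeta.
The 4th edge added is eta–kappa.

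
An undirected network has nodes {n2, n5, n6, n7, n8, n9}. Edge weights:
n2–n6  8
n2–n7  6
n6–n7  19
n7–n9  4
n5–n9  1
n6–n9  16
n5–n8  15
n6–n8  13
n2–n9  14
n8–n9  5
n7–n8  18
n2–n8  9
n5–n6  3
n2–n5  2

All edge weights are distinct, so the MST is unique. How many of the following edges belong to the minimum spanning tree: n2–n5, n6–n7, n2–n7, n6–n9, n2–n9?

1

Sort edges by weight, then run Kruskal:
n5–n9 (1): add. Components now {n2} {n8} {n6} {n5,n9} {n7}
n2–n5 (2): add. Components now {n2,n5,n9} {n8} {n6} {n7}
n5–n6 (3): add. Components now {n2,n5,n6,n9} {n8} {n7}
n7–n9 (4): add. Components now {n2,n5,n6,n7,n9} {n8}
n8–n9 (5): add. Components now {n2,n5,n6,n7,n8,n9}
MST edge set: {n5–n9, n2–n5, n5–n6, n7–n9, n8–n9}.
Of the listed edges, {n2–n5} are in the MST → 1.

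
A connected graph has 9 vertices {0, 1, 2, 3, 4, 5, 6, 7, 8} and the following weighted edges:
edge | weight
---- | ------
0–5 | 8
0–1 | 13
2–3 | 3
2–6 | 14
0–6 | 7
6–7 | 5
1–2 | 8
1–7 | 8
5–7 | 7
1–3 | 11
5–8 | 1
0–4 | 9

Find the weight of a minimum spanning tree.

Prim, starting at 8.
Step 1: frontier [5–8 1] → take 5–8 (1); add 5.
Step 2: frontier [5–7 7, 0–5 8] → take 5–7 (7); add 7.
Step 3: frontier [0–5 8, 6–7 5, 1–7 8] → take 6–7 (5); add 6.
Step 4: frontier [0–5 8, 0–6 7, 2–6 14, 1–7 8] → take 0–6 (7); add 0.
Step 5: frontier [0–4 9, 0–1 13, 2–6 14, 1–7 8] → take 1–7 (8); add 1.
Step 6: frontier [0–4 9, 1–2 8, 1–3 11, 2–6 14] → take 1–2 (8); add 2.
Step 7: frontier [0–4 9, 1–3 11, 2–3 3] → take 2–3 (3); add 3.
Step 8: frontier [0–4 9] → take 0–4 (9); add 4.
MST edges: 5–8, 5–7, 6–7, 0–6, 1–7, 1–2, 2–3, 0–4; total weight 1+7+5+7+8+8+3+9 = 48.

48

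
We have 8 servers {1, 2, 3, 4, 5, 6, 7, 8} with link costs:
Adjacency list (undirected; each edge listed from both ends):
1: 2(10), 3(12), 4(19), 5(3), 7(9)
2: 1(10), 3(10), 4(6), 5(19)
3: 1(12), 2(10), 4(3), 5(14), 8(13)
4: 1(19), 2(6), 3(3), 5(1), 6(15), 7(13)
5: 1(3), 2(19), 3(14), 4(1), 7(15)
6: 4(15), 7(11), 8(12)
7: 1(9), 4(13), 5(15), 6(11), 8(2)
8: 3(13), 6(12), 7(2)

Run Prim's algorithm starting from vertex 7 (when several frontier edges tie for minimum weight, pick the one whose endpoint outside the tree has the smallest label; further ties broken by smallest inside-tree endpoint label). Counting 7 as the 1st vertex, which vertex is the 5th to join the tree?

Prim, starting at 7.
Step 1: cheapest edge leaving the tree is 7 8 (2); add 8.
Step 2: cheapest edge leaving the tree is 1 7 (9); add 1.
Step 3: cheapest edge leaving the tree is 1 5 (3); add 5.
Step 4: cheapest edge leaving the tree is 4 5 (1); add 4.
Step 5: cheapest edge leaving the tree is 3 4 (3); add 3.
Step 6: cheapest edge leaving the tree is 2 4 (6); add 2.
Step 7: cheapest edge leaving the tree is 6 7 (11); add 6.
Vertex order: 7, 8, 1, 5, 4, 3, 2, 6. The 5th vertex is 4.

4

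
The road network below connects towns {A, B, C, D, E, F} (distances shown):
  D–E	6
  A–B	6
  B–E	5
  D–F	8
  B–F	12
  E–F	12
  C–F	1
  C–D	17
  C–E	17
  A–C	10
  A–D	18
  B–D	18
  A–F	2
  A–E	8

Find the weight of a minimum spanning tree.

20

Grow the tree from A using Prim:
Step 1: cheapest edge leaving the tree is A–F (2); add F.
Step 2: cheapest edge leaving the tree is C–F (1); add C.
Step 3: cheapest edge leaving the tree is A–B (6); add B.
Step 4: cheapest edge leaving the tree is B–E (5); add E.
Step 5: cheapest edge leaving the tree is D–E (6); add D.
MST edges: A–F, C–F, A–B, B–E, D–E; total weight 2+1+6+5+6 = 20.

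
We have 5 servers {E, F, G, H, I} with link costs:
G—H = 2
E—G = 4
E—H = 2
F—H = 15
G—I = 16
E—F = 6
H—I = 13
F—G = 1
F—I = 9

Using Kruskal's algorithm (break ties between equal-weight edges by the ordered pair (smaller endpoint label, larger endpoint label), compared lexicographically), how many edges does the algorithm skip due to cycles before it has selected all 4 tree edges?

2

Sort edges by weight, then run Kruskal:
F—G (1): add — endpoints in different components.
E—H (2): add — endpoints in different components.
G—H (2): add — endpoints in different components.
E—G (4): skip — E and G already connected.
E—F (6): skip — E and F already connected.
F—I (9): add — endpoints in different components.
Edges rejected before the tree was complete: 2.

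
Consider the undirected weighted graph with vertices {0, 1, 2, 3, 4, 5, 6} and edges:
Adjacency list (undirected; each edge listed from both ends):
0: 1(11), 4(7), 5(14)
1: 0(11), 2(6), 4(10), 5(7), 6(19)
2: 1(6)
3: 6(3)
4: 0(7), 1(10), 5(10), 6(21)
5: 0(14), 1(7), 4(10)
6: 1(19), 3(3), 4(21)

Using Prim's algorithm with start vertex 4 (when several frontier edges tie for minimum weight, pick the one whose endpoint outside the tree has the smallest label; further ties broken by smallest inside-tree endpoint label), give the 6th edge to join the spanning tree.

Prim's algorithm from 4:
Step 1: cheapest edge leaving the tree is 0—4 (7); add 0.
Step 2: cheapest edge leaving the tree is 1—4 (10); add 1.
Step 3: cheapest edge leaving the tree is 1—2 (6); add 2.
Step 4: cheapest edge leaving the tree is 1—5 (7); add 5.
Step 5: cheapest edge leaving the tree is 1—6 (19); add 6.
Step 6: cheapest edge leaving the tree is 3—6 (3); add 3.
The 6th edge added is 3—6.

3-6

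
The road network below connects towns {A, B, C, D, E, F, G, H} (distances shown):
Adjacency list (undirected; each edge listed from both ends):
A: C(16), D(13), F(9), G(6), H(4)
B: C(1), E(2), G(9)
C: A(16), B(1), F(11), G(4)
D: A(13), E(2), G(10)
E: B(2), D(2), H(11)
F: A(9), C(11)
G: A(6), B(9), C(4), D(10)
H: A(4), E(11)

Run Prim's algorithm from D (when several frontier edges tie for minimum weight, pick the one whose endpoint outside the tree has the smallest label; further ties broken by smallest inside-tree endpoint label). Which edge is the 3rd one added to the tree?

B-C

Prim's algorithm from D:
Step 1: frontier [D—E 2, D—G 10, A—D 13] → take D—E (2); add E.
Step 2: frontier [D—G 10, A—D 13, B—E 2, E—H 11] → take B—E (2); add B.
Step 3: frontier [B—C 1, B—G 9, D—G 10, A—D 13, E—H 11] → take B—C (1); add C.
Step 4: frontier [B—G 9, C—G 4, C—F 11, A—C 16, D—G 10, A—D 13, E—H 11] → take C—G (4); add G.
Step 5: frontier [C—F 11, A—C 16, A—D 13, E—H 11, A—G 6] → take A—G (6); add A.
Step 6: frontier [A—H 4, A—F 9, C—F 11, E—H 11] → take A—H (4); add H.
Step 7: frontier [A—F 9, C—F 11] → take A—F (9); add F.
The 3rd edge added is B—C.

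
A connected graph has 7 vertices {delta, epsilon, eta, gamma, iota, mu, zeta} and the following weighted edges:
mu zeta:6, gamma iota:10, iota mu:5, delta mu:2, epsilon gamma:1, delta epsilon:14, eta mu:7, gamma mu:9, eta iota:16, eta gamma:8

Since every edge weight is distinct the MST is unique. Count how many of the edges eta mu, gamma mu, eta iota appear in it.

Kruskal: consider edges lightest-first.
epsilon gamma (1): add — endpoints in different components.
delta mu (2): add — endpoints in different components.
iota mu (5): add — endpoints in different components.
mu zeta (6): add — endpoints in different components.
eta mu (7): add — endpoints in different components.
eta gamma (8): add — endpoints in different components.
MST edge set: {epsilon gamma, delta mu, iota mu, mu zeta, eta mu, eta gamma}.
Of the listed edges, {eta mu} are in the MST → 1.

1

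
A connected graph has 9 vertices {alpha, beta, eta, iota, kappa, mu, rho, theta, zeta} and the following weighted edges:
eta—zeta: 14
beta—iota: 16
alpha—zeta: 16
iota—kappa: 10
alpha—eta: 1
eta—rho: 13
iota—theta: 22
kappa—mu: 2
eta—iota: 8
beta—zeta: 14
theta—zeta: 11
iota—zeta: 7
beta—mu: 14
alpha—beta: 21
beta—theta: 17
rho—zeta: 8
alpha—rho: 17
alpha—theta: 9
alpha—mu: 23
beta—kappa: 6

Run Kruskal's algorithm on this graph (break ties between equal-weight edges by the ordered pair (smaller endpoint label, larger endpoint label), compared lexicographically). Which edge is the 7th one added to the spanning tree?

Kruskal: consider edges lightest-first.
alpha—eta (1): add — endpoints in different components.
kappa—mu (2): add — endpoints in different components.
beta—kappa (6): add — endpoints in different components.
iota—zeta (7): add — endpoints in different components.
eta—iota (8): add — endpoints in different components.
rho—zeta (8): add — endpoints in different components.
alpha—theta (9): add — endpoints in different components.
iota—kappa (10): add — endpoints in different components.
The 7th edge added is alpha—theta.

alpha-theta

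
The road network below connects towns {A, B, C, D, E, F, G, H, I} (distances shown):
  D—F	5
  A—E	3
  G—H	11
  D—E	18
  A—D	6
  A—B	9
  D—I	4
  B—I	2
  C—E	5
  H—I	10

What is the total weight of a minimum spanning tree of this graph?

Sort edges by weight, then run Kruskal:
B—I (2): add — endpoints in different components.
A—E (3): add — endpoints in different components.
D—I (4): add — endpoints in different components.
C—E (5): add — endpoints in different components.
D—F (5): add — endpoints in different components.
A—D (6): add — endpoints in different components.
A—B (9): skip — A and B already connected.
H—I (10): add — endpoints in different components.
G—H (11): add — endpoints in different components.
MST edges: B—I, A—E, D—I, C—E, D—F, A—D, H—I, G—H; total weight 2+3+4+5+5+6+10+11 = 46.

46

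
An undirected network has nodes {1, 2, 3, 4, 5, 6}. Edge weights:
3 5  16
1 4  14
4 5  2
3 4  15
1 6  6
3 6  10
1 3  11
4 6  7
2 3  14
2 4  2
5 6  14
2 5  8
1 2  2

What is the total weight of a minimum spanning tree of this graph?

22

Kruskal: consider edges lightest-first.
1 2 (2): add. Components now {1,2} {3} {4} {5} {6}
2 4 (2): add. Components now {1,2,4} {3} {5} {6}
4 5 (2): add. Components now {1,2,4,5} {3} {6}
1 6 (6): add. Components now {1,2,4,5,6} {3}
4 6 (7): skip — 4 and 6 already connected.
2 5 (8): skip — 2 and 5 already connected.
3 6 (10): add. Components now {1,2,3,4,5,6}
MST edges: 1 2, 2 4, 4 5, 1 6, 3 6; total weight 2+2+2+6+10 = 22.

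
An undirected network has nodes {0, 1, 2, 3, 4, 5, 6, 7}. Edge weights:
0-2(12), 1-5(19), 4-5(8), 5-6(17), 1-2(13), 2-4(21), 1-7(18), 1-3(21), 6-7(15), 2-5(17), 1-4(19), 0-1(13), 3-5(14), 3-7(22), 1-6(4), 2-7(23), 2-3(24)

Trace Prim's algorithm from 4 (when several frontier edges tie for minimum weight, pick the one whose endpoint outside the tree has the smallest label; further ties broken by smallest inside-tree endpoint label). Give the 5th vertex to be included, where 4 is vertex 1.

Grow the tree from 4 using Prim:
Step 1: cheapest edge leaving the tree is 4-5 (8); add 5.
Step 2: cheapest edge leaving the tree is 3-5 (14); add 3.
Step 3: cheapest edge leaving the tree is 2-5 (17); add 2.
Step 4: cheapest edge leaving the tree is 0-2 (12); add 0.
Step 5: cheapest edge leaving the tree is 0-1 (13); add 1.
Step 6: cheapest edge leaving the tree is 1-6 (4); add 6.
Step 7: cheapest edge leaving the tree is 6-7 (15); add 7.
Vertex order: 4, 5, 3, 2, 0, 1, 6, 7. The 5th vertex is 0.

0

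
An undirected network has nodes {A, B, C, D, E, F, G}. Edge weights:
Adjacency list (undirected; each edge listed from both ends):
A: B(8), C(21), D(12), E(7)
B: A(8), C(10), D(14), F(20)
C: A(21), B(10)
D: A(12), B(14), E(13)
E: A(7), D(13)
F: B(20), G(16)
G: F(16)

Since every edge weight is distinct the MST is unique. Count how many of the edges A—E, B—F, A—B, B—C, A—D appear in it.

Kruskal's algorithm — process edges by increasing weight (ties by edge label):
A—E (7): add. Components now {A,E} {B} {C} {D} {F} {G}
A—B (8): add. Components now {A,B,E} {C} {D} {F} {G}
B—C (10): add. Components now {A,B,C,E} {D} {F} {G}
A—D (12): add. Components now {A,B,C,D,E} {F} {G}
D—E (13): skip — D and E already connected.
B—D (14): skip — B and D already connected.
F—G (16): add. Components now {A,B,C,D,E} {F,G}
B—F (20): add. Components now {A,B,C,D,E,F,G}
MST edge set: {A—E, A—B, B—C, A—D, F—G, B—F}.
Of the listed edges, {A—E, B—F, A—B, B—C, A—D} are in the MST → 5.

5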